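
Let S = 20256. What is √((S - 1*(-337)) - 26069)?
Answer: 74*I ≈ 74.0*I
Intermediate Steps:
√((S - 1*(-337)) - 26069) = √((20256 - 1*(-337)) - 26069) = √((20256 + 337) - 26069) = √(20593 - 26069) = √(-5476) = 74*I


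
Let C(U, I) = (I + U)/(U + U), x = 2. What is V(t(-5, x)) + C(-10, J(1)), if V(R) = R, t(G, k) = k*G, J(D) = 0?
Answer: -19/2 ≈ -9.5000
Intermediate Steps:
t(G, k) = G*k
C(U, I) = (I + U)/(2*U) (C(U, I) = (I + U)/((2*U)) = (I + U)*(1/(2*U)) = (I + U)/(2*U))
V(t(-5, x)) + C(-10, J(1)) = -5*2 + (½)*(0 - 10)/(-10) = -10 + (½)*(-⅒)*(-10) = -10 + ½ = -19/2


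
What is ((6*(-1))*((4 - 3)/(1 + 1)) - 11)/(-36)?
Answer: 7/18 ≈ 0.38889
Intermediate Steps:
((6*(-1))*((4 - 3)/(1 + 1)) - 11)/(-36) = (-6/2 - 11)*(-1/36) = (-6*½ - 11)*(-1/36) = (-3 - 11)*(-1/36) = -14*(-1/36) = 7/18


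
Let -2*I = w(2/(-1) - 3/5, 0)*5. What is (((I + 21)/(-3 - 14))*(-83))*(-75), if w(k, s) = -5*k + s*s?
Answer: 143175/34 ≈ 4211.0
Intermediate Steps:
w(k, s) = s² - 5*k (w(k, s) = -5*k + s² = s² - 5*k)
I = -65/2 (I = -(0² - 5*(2/(-1) - 3/5))*5/2 = -(0 - 5*(2*(-1) - 3*⅕))*5/2 = -(0 - 5*(-2 - ⅗))*5/2 = -(0 - 5*(-13/5))*5/2 = -(0 + 13)*5/2 = -13*5/2 = -½*65 = -65/2 ≈ -32.500)
(((I + 21)/(-3 - 14))*(-83))*(-75) = (((-65/2 + 21)/(-3 - 14))*(-83))*(-75) = (-23/2/(-17)*(-83))*(-75) = (-23/2*(-1/17)*(-83))*(-75) = ((23/34)*(-83))*(-75) = -1909/34*(-75) = 143175/34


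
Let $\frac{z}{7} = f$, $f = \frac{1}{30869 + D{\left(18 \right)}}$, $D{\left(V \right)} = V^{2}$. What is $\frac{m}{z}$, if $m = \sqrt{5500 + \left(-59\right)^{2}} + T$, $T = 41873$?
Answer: $\frac{1306144489}{7} + \frac{31193 \sqrt{8981}}{7} \approx 1.8701 \cdot 10^{8}$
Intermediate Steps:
$f = \frac{1}{31193}$ ($f = \frac{1}{30869 + 18^{2}} = \frac{1}{30869 + 324} = \frac{1}{31193} \approx 3.2058 \cdot 10^{-5}$)
$z = \frac{7}{31193}$ ($z = 7 \cdot \frac{1}{31193} = \frac{7}{31193} \approx 0.00022441$)
$m = 41873 + \sqrt{8981}$ ($m = \sqrt{5500 + \left(-59\right)^{2}} + 41873 = \sqrt{5500 + 3481} + 41873 = \sqrt{8981} + 41873 = 41873 + \sqrt{8981} \approx 41968.0$)
$\frac{m}{z} = \frac{41873 + \sqrt{8981}}{\frac{7}{31193}} = \left(41873 + \sqrt{8981}\right) \frac{31193}{7} = \frac{1306144489}{7} + \frac{31193 \sqrt{8981}}{7}$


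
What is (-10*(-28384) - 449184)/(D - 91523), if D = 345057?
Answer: -82672/126767 ≈ -0.65216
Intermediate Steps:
(-10*(-28384) - 449184)/(D - 91523) = (-10*(-28384) - 449184)/(345057 - 91523) = (283840 - 449184)/253534 = -165344*1/253534 = -82672/126767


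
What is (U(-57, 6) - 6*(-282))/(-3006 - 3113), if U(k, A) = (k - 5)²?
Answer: -5536/6119 ≈ -0.90472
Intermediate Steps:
U(k, A) = (-5 + k)²
(U(-57, 6) - 6*(-282))/(-3006 - 3113) = ((-5 - 57)² - 6*(-282))/(-3006 - 3113) = ((-62)² + 1692)/(-6119) = (3844 + 1692)*(-1/6119) = 5536*(-1/6119) = -5536/6119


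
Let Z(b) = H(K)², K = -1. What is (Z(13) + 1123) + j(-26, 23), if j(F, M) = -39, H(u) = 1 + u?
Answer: 1084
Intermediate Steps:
Z(b) = 0 (Z(b) = (1 - 1)² = 0² = 0)
(Z(13) + 1123) + j(-26, 23) = (0 + 1123) - 39 = 1123 - 39 = 1084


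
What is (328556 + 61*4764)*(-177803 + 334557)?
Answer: 97055806640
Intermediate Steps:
(328556 + 61*4764)*(-177803 + 334557) = (328556 + 290604)*156754 = 619160*156754 = 97055806640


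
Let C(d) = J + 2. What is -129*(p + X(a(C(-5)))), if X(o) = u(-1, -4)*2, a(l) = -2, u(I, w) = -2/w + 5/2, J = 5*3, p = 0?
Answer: -774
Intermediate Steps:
J = 15
u(I, w) = 5/2 - 2/w (u(I, w) = -2/w + 5*(½) = -2/w + 5/2 = 5/2 - 2/w)
C(d) = 17 (C(d) = 15 + 2 = 17)
X(o) = 6 (X(o) = (5/2 - 2/(-4))*2 = (5/2 - 2*(-¼))*2 = (5/2 + ½)*2 = 3*2 = 6)
-129*(p + X(a(C(-5)))) = -129*(0 + 6) = -129*6 = -774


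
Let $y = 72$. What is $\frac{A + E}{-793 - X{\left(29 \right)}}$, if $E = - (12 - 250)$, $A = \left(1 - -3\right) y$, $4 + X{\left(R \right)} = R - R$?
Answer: $- \frac{2}{3} \approx -0.66667$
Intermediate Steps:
$X{\left(R \right)} = -4$ ($X{\left(R \right)} = -4 + \left(R - R\right) = -4 + 0 = -4$)
$A = 288$ ($A = \left(1 - -3\right) 72 = \left(1 + 3\right) 72 = 4 \cdot 72 = 288$)
$E = 238$ ($E = - (12 - 250) = \left(-1\right) \left(-238\right) = 238$)
$\frac{A + E}{-793 - X{\left(29 \right)}} = \frac{288 + 238}{-793 - -4} = \frac{526}{-793 + 4} = \frac{526}{-789} = 526 \left(- \frac{1}{789}\right) = - \frac{2}{3}$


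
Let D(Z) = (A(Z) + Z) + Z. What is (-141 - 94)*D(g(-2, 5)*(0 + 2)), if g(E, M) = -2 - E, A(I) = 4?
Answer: -940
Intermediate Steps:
D(Z) = 4 + 2*Z (D(Z) = (4 + Z) + Z = 4 + 2*Z)
(-141 - 94)*D(g(-2, 5)*(0 + 2)) = (-141 - 94)*(4 + 2*((-2 - 1*(-2))*(0 + 2))) = -235*(4 + 2*((-2 + 2)*2)) = -235*(4 + 2*(0*2)) = -235*(4 + 2*0) = -235*(4 + 0) = -235*4 = -940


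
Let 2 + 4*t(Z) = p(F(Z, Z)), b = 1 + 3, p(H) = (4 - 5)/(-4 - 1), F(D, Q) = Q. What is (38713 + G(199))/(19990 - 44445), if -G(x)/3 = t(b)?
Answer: -774287/489100 ≈ -1.5831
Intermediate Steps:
p(H) = 1/5 (p(H) = -1/(-5) = -1*(-1/5) = 1/5)
b = 4
t(Z) = -9/20 (t(Z) = -1/2 + (1/4)*(1/5) = -1/2 + 1/20 = -9/20)
G(x) = 27/20 (G(x) = -3*(-9/20) = 27/20)
(38713 + G(199))/(19990 - 44445) = (38713 + 27/20)/(19990 - 44445) = (774287/20)/(-24455) = (774287/20)*(-1/24455) = -774287/489100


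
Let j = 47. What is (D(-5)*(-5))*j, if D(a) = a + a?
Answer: 2350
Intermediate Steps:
D(a) = 2*a
(D(-5)*(-5))*j = ((2*(-5))*(-5))*47 = -10*(-5)*47 = 50*47 = 2350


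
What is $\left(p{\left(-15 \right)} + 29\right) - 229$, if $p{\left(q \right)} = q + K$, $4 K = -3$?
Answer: $- \frac{863}{4} \approx -215.75$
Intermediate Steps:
$K = - \frac{3}{4}$ ($K = \frac{1}{4} \left(-3\right) = - \frac{3}{4} \approx -0.75$)
$p{\left(q \right)} = - \frac{3}{4} + q$ ($p{\left(q \right)} = q - \frac{3}{4} = - \frac{3}{4} + q$)
$\left(p{\left(-15 \right)} + 29\right) - 229 = \left(\left(- \frac{3}{4} - 15\right) + 29\right) - 229 = \left(- \frac{63}{4} + 29\right) - 229 = \frac{53}{4} - 229 = - \frac{863}{4}$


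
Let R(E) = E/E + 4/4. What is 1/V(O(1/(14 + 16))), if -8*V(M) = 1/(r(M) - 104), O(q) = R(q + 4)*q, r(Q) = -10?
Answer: 912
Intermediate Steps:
R(E) = 2 (R(E) = 1 + 4*(¼) = 1 + 1 = 2)
O(q) = 2*q
V(M) = 1/912 (V(M) = -1/(8*(-10 - 104)) = -⅛/(-114) = -⅛*(-1/114) = 1/912)
1/V(O(1/(14 + 16))) = 1/(1/912) = 912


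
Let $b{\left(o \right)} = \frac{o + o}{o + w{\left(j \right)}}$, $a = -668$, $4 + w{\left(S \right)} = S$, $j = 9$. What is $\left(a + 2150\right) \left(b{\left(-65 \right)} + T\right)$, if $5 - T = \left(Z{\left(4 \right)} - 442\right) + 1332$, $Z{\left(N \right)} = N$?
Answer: $-1314287$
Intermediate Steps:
$w{\left(S \right)} = -4 + S$
$T = -889$ ($T = 5 - \left(\left(4 - 442\right) + 1332\right) = 5 - \left(-438 + 1332\right) = 5 - 894 = -889$)
$b{\left(o \right)} = \frac{2 o}{5 + o}$ ($b{\left(o \right)} = \frac{o + o}{o + \left(-4 + 9\right)} = \frac{2 o}{o + 5} = \frac{2 o}{5 + o}$)
$\left(a + 2150\right) \left(b{\left(-65 \right)} + T\right) = \left(-668 + 2150\right) \left(2 \left(-65\right) \frac{1}{5 - 65} - 889\right) = 1482 \left(2 \left(-65\right) \frac{1}{-60} - 889\right) = 1482 \left(2 \left(-65\right) \left(- \frac{1}{60}\right) - 889\right) = 1482 \left(\frac{13}{6} - 889\right) = 1482 \left(- \frac{5321}{6}\right) = -1314287$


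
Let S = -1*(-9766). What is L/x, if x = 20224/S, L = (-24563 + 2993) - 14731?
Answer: -177257783/10112 ≈ -17529.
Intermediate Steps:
L = -36301 (L = -21570 - 14731 = -36301)
S = 9766
x = 10112/4883 (x = 20224/9766 = 20224*(1/9766) = 10112/4883 ≈ 2.0709)
L/x = -36301/10112/4883 = -36301*4883/10112 = -177257783/10112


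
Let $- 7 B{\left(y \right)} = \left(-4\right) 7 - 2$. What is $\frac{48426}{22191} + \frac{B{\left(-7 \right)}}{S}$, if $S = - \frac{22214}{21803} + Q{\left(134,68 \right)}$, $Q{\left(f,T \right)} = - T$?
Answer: $\frac{27532850227}{12986328537} \approx 2.1201$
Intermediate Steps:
$B{\left(y \right)} = \frac{30}{7}$ ($B{\left(y \right)} = - \frac{\left(-4\right) 7 - 2}{7} = - \frac{-28 - 2}{7} = \left(- \frac{1}{7}\right) \left(-30\right) = \frac{30}{7}$)
$S = - \frac{1504818}{21803}$ ($S = - \frac{22214}{21803} - 68 = - \frac{1504818}{21803} \approx -69.019$)
$\frac{48426}{22191} + \frac{B{\left(-7 \right)}}{S} = \frac{48426}{22191} + \frac{30}{7 \left(- \frac{1504818}{21803}\right)} = 48426 \cdot \frac{1}{22191} + \frac{30}{7} \left(- \frac{21803}{1504818}\right) = \frac{16142}{7397} - \frac{109015}{1755621} = \frac{27532850227}{12986328537}$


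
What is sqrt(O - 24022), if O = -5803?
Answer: 5*I*sqrt(1193) ≈ 172.7*I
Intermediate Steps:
sqrt(O - 24022) = sqrt(-5803 - 24022) = sqrt(-29825) = 5*I*sqrt(1193)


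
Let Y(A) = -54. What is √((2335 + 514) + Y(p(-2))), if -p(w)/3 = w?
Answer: √2795 ≈ 52.868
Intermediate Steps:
p(w) = -3*w
√((2335 + 514) + Y(p(-2))) = √((2335 + 514) - 54) = √(2849 - 54) = √2795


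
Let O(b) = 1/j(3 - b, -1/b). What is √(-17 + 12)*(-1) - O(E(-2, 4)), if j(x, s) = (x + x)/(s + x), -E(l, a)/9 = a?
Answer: -1405/2808 - I*√5 ≈ -0.50036 - 2.2361*I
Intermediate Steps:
E(l, a) = -9*a
j(x, s) = 2*x/(s + x) (j(x, s) = (2*x)/(s + x) = 2*x/(s + x))
O(b) = (3 - b - 1/b)/(2*(3 - b)) (O(b) = 1/(2*(3 - b)/(-1/b + (3 - b))) = 1/(2*(3 - b)/(3 - b - 1/b)) = (3 - b - 1/b)/(2*(3 - b)))
√(-17 + 12)*(-1) - O(E(-2, 4)) = √(-17 + 12)*(-1) - (1 + (-9*4)*(-3 - 9*4))/(2*((-9*4))*(-3 - 9*4)) = √(-5)*(-1) - (1 - 36*(-3 - 36))/(2*(-36)*(-3 - 36)) = (I*√5)*(-1) - (-1)*(1 - 36*(-39))/(2*36*(-39)) = -I*√5 - (-1)*(-1)*(1 + 1404)/(2*36*39) = -I*√5 - (-1)*(-1)*1405/(2*36*39) = -I*√5 - 1*1405/2808 = -I*√5 - 1405/2808 = -1405/2808 - I*√5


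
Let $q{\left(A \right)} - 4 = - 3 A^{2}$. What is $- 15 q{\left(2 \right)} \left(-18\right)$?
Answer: $-2160$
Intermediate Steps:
$q{\left(A \right)} = 4 - 3 A^{2}$
$- 15 q{\left(2 \right)} \left(-18\right) = - 15 \left(4 - 3 \cdot 2^{2}\right) \left(-18\right) = - 15 \left(4 - 12\right) \left(-18\right) = \left(-15\right) \left(-8\right) \left(-18\right) = 120 \left(-18\right) = -2160$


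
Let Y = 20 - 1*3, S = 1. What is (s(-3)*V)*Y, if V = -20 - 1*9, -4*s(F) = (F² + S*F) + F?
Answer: 1479/4 ≈ 369.75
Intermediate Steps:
s(F) = -F/2 - F²/4 (s(F) = -((F² + 1*F) + F)/4 = -((F² + F) + F)/4 = -((F + F²) + F)/4 = -(F² + 2*F)/4 = -F/2 - F²/4)
V = -29 (V = -20 - 9 = -29)
Y = 17 (Y = 20 - 3 = 17)
(s(-3)*V)*Y = (-¼*(-3)*(2 - 3)*(-29))*17 = (-¼*(-3)*(-1)*(-29))*17 = -¾*(-29)*17 = (87/4)*17 = 1479/4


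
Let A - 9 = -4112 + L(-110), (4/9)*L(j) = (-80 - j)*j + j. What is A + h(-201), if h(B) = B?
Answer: -23953/2 ≈ -11977.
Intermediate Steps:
L(j) = 9*j/4 + 9*j*(-80 - j)/4 (L(j) = 9*((-80 - j)*j + j)/4 = 9*(j*(-80 - j) + j)/4 = 9*(j + j*(-80 - j))/4 = 9*j/4 + 9*j*(-80 - j)/4)
A = -23551/2 (A = 9 + (-4112 - 9/4*(-110)*(79 - 110)) = 9 + (-4112 - 9/4*(-110)*(-31)) = 9 + (-4112 - 15345/2) = 9 - 23569/2 = -23551/2 ≈ -11776.)
A + h(-201) = -23551/2 - 201 = -23953/2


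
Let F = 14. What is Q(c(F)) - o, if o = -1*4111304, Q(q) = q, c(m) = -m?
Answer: 4111290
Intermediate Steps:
o = -4111304
Q(c(F)) - o = -1*14 - 1*(-4111304) = -14 + 4111304 = 4111290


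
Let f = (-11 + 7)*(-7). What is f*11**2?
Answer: 3388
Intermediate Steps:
f = 28 (f = -4*(-7) = 28)
f*11**2 = 28*11**2 = 28*121 = 3388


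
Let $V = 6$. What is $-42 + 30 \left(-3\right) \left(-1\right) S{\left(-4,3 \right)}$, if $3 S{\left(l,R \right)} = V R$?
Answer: $498$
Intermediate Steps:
$S{\left(l,R \right)} = 2 R$ ($S{\left(l,R \right)} = \frac{6 R}{3} = 2 R$)
$-42 + 30 \left(-3\right) \left(-1\right) S{\left(-4,3 \right)} = -42 + 30 \left(-3\right) \left(-1\right) 2 \cdot 3 = -42 + 30 \cdot 3 \cdot 6 = -42 + 30 \cdot 18 = -42 + 540 = 498$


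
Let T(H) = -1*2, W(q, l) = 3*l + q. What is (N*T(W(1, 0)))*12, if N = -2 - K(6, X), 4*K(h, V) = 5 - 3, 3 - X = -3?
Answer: 60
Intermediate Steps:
X = 6 (X = 3 - 1*(-3) = 3 + 3 = 6)
K(h, V) = ½ (K(h, V) = (5 - 3)/4 = (¼)*2 = ½)
W(q, l) = q + 3*l
N = -5/2 (N = -2 - 1*½ = -2 - ½ = -5/2 ≈ -2.5000)
T(H) = -2
(N*T(W(1, 0)))*12 = -5/2*(-2)*12 = 5*12 = 60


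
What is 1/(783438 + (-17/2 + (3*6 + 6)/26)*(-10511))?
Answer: 26/22440055 ≈ 1.1586e-6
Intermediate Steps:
1/(783438 + (-17/2 + (3*6 + 6)/26)*(-10511)) = 1/(783438 + (-17*1/2 + (18 + 6)*(1/26))*(-10511)) = 1/(783438 + (-17/2 + 24*(1/26))*(-10511)) = 1/(783438 + (-17/2 + 12/13)*(-10511)) = 1/(783438 - 197/26*(-10511)) = 1/(783438 + 2070667/26) = 1/(22440055/26) = 26/22440055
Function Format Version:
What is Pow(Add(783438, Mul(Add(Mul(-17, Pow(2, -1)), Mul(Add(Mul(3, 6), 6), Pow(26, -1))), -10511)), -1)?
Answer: Rational(26, 22440055) ≈ 1.1586e-6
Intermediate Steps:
Pow(Add(783438, Mul(Add(Mul(-17, Pow(2, -1)), Mul(Add(Mul(3, 6), 6), Pow(26, -1))), -10511)), -1) = Pow(Add(783438, Mul(Add(Mul(-17, Rational(1, 2)), Mul(Add(18, 6), Rational(1, 26))), -10511)), -1) = Pow(Add(783438, Mul(Add(Rational(-17, 2), Mul(24, Rational(1, 26))), -10511)), -1) = Pow(Add(783438, Mul(Add(Rational(-17, 2), Rational(12, 13)), -10511)), -1) = Pow(Add(783438, Mul(Rational(-197, 26), -10511)), -1) = Pow(Add(783438, Rational(2070667, 26)), -1) = Pow(Rational(22440055, 26), -1) = Rational(26, 22440055)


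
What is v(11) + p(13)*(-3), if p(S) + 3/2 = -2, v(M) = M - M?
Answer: 21/2 ≈ 10.500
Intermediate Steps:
v(M) = 0
p(S) = -7/2 (p(S) = -3/2 - 2 = -7/2)
v(11) + p(13)*(-3) = 0 - 7/2*(-3) = 0 + 21/2 = 21/2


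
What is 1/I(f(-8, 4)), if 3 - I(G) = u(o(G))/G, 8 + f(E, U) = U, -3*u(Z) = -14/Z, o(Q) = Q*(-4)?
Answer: 96/295 ≈ 0.32542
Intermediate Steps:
o(Q) = -4*Q
u(Z) = 14/(3*Z) (u(Z) = -(-14)/(3*Z) = 14/(3*Z))
f(E, U) = -8 + U
I(G) = 3 + 7/(6*G²) (I(G) = 3 - 14/(3*((-4*G)))/G = 3 - 14*(-1/(4*G))/3/G = 3 - (-7/(6*G))/G = 3 - (-7)/(6*G²) = 3 + 7/(6*G²))
1/I(f(-8, 4)) = 1/(3 + 7/(6*(-8 + 4)²)) = 1/(3 + (7/6)/(-4)²) = 1/(3 + (7/6)*(1/16)) = 1/(3 + 7/96) = 1/(295/96) = 96/295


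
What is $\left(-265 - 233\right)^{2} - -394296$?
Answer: $642300$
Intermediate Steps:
$\left(-265 - 233\right)^{2} - -394296 = \left(-498\right)^{2} + 394296 = 248004 + 394296 = 642300$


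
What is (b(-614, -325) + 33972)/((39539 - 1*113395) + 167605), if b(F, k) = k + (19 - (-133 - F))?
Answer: 33185/93749 ≈ 0.35398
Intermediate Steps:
b(F, k) = 152 + F + k (b(F, k) = k + (19 + (133 + F)) = k + (152 + F) = 152 + F + k)
(b(-614, -325) + 33972)/((39539 - 1*113395) + 167605) = ((152 - 614 - 325) + 33972)/((39539 - 1*113395) + 167605) = (-787 + 33972)/((39539 - 113395) + 167605) = 33185/(-73856 + 167605) = 33185/93749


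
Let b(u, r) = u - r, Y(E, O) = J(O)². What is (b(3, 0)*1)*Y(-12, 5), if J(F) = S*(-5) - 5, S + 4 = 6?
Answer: 675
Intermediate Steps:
S = 2 (S = -4 + 6 = 2)
J(F) = -15 (J(F) = 2*(-5) - 5 = -10 - 5 = -15)
Y(E, O) = 225 (Y(E, O) = (-15)² = 225)
(b(3, 0)*1)*Y(-12, 5) = ((3 - 1*0)*1)*225 = ((3 + 0)*1)*225 = (3*1)*225 = 3*225 = 675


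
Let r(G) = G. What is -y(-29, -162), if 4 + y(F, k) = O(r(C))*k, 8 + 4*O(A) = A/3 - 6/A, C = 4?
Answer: -1307/4 ≈ -326.75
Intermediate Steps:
O(A) = -2 - 3/(2*A) + A/12 (O(A) = -2 + (A/3 - 6/A)/4 = -2 + (-6/A + A/3)/4 = -2 + (-3/(2*A) + A/12) = -2 - 3/(2*A) + A/12)
y(F, k) = -4 - 49*k/24 (y(F, k) = -4 + ((1/12)*(-18 + 4*(-24 + 4))/4)*k = -4 + ((1/12)*(¼)*(-18 + 4*(-20)))*k = -4 + ((1/12)*(¼)*(-18 - 80))*k = -4 + ((1/12)*(¼)*(-98))*k = -4 - 49*k/24)
-y(-29, -162) = -(-4 - 49/24*(-162)) = -(-4 + 1323/4) = -1*1307/4 = -1307/4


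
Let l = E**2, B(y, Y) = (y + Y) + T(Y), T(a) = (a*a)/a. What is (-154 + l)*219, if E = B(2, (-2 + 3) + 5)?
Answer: 9198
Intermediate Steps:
T(a) = a (T(a) = a**2/a = a)
B(y, Y) = y + 2*Y (B(y, Y) = (y + Y) + Y = (Y + y) + Y = y + 2*Y)
E = 14 (E = 2 + 2*((-2 + 3) + 5) = 2 + 2*(1 + 5) = 2 + 2*6 = 2 + 12 = 14)
l = 196 (l = 14**2 = 196)
(-154 + l)*219 = (-154 + 196)*219 = 42*219 = 9198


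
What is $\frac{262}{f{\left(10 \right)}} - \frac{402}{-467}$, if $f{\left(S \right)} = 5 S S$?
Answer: $\frac{161677}{116750} \approx 1.3848$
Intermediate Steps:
$f{\left(S \right)} = 5 S^{2}$
$\frac{262}{f{\left(10 \right)}} - \frac{402}{-467} = \frac{262}{5 \cdot 10^{2}} - \frac{402}{-467} = \frac{262}{5 \cdot 100} - - \frac{402}{467} = \frac{262}{500} + \frac{402}{467} = 262 \cdot \frac{1}{500} + \frac{402}{467} = \frac{131}{250} + \frac{402}{467} = \frac{161677}{116750}$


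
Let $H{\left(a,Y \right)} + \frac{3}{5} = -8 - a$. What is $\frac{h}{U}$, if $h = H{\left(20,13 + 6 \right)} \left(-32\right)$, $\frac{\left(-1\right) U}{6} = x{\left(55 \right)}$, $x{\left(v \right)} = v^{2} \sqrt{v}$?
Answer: $- \frac{208 \sqrt{55}}{226875} \approx -0.0067992$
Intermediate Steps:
$H{\left(a,Y \right)} = - \frac{43}{5} - a$ ($H{\left(a,Y \right)} = - \frac{3}{5} - \left(8 + a\right) = - \frac{43}{5} - a$)
$x{\left(v \right)} = v^{\frac{5}{2}}$
$U = - 18150 \sqrt{55}$ ($U = - 6 \cdot 55^{\frac{5}{2}} = - 6 \cdot 3025 \sqrt{55} = - 18150 \sqrt{55} \approx -1.346 \cdot 10^{5}$)
$h = \frac{4576}{5}$ ($h = \left(- \frac{43}{5} - 20\right) \left(-32\right) = \left(- \frac{143}{5}\right) \left(-32\right) = \frac{4576}{5} \approx 915.2$)
$\frac{h}{U} = \frac{4576}{5 \left(- 18150 \sqrt{55}\right)} = \frac{4576 \left(- \frac{\sqrt{55}}{998250}\right)}{5} = - \frac{208 \sqrt{55}}{226875}$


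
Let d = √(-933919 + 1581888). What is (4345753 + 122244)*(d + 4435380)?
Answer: 19817264533860 + 4467997*√647969 ≈ 1.9821e+13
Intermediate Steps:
d = √647969 ≈ 804.96
(4345753 + 122244)*(d + 4435380) = (4345753 + 122244)*(√647969 + 4435380) = 4467997*(4435380 + √647969) = 19817264533860 + 4467997*√647969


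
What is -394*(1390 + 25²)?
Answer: -793910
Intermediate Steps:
-394*(1390 + 25²) = -394*(1390 + 625) = -394*2015 = -793910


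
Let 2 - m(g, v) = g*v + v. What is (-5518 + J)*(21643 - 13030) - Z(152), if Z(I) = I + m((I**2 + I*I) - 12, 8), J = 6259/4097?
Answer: -193148779097/4097 ≈ -4.7144e+7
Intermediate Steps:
m(g, v) = 2 - v - g*v (m(g, v) = 2 - (g*v + v) = 2 - (v + g*v) = 2 + (-v - g*v) = 2 - v - g*v)
J = 6259/4097 (J = 6259*(1/4097) = 6259/4097 ≈ 1.5277)
Z(I) = 90 + I - 16*I**2 (Z(I) = I + (2 - 1*8 - 1*((I**2 + I*I) - 12)*8) = I + (2 - 8 - 1*((I**2 + I**2) - 12)*8) = I + (2 - 8 - 1*(2*I**2 - 12)*8) = I + (2 - 8 - 1*(-12 + 2*I**2)*8) = I + (2 - 8 + (96 - 16*I**2)) = I + (90 - 16*I**2) = 90 + I - 16*I**2)
(-5518 + J)*(21643 - 13030) - Z(152) = (-5518 + 6259/4097)*(21643 - 13030) - (90 + 152 - 16*152**2) = -22600987/4097*8613 - (90 + 152 - 16*23104) = -194662301031/4097 - (90 + 152 - 369664) = -194662301031/4097 - 1*(-369422) = -194662301031/4097 + 369422 = -193148779097/4097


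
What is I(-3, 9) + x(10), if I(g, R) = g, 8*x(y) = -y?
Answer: -17/4 ≈ -4.2500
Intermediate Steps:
x(y) = -y/8 (x(y) = (-y)/8 = -y/8)
I(-3, 9) + x(10) = -3 - ⅛*10 = -3 - 5/4 = -17/4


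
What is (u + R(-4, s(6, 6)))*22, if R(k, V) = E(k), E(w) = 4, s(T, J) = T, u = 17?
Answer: 462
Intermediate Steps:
R(k, V) = 4
(u + R(-4, s(6, 6)))*22 = (17 + 4)*22 = 21*22 = 462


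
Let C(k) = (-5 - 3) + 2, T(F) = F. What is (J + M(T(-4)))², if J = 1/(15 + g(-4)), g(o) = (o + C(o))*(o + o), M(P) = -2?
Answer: 35721/9025 ≈ 3.9580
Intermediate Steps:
C(k) = -6 (C(k) = -8 + 2 = -6)
g(o) = 2*o*(-6 + o) (g(o) = (o - 6)*(o + o) = (-6 + o)*(2*o) = 2*o*(-6 + o))
J = 1/95 (J = 1/(15 + 2*(-4)*(-6 - 4)) = 1/(15 + 2*(-4)*(-10)) = 1/(15 + 80) = 1/95 ≈ 0.010526)
(J + M(T(-4)))² = (1/95 - 2)² = (-189/95)² = 35721/9025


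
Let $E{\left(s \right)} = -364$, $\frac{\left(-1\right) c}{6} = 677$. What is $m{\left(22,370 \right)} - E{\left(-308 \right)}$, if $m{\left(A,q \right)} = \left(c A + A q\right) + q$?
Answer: $-80490$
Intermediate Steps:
$c = -4062$ ($c = \left(-6\right) 677 = -4062$)
$m{\left(A,q \right)} = q - 4062 A + A q$ ($m{\left(A,q \right)} = \left(- 4062 A + A q\right) + q = q - 4062 A + A q$)
$m{\left(22,370 \right)} - E{\left(-308 \right)} = \left(370 - 89364 + 22 \cdot 370\right) - -364 = \left(370 - 89364 + 8140\right) + 364 = -80854 + 364 = -80490$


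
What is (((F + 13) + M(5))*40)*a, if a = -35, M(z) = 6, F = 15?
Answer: -47600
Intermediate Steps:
(((F + 13) + M(5))*40)*a = (((15 + 13) + 6)*40)*(-35) = ((28 + 6)*40)*(-35) = (34*40)*(-35) = 1360*(-35) = -47600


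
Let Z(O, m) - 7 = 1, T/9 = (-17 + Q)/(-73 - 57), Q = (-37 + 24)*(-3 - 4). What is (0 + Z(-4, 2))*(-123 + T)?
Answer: -66624/65 ≈ -1025.0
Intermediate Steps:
Q = 91 (Q = -13*(-7) = 91)
T = -333/65 (T = 9*((-17 + 91)/(-73 - 57)) = 9*(74/(-130)) = 9*(74*(-1/130)) = 9*(-37/65) = -333/65 ≈ -5.1231)
Z(O, m) = 8 (Z(O, m) = 7 + 1 = 8)
(0 + Z(-4, 2))*(-123 + T) = (0 + 8)*(-123 - 333/65) = 8*(-8328/65) = -66624/65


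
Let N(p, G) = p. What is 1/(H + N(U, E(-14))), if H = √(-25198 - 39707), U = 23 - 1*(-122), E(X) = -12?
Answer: 29/17186 - I*√64905/85930 ≈ 0.0016874 - 0.0029648*I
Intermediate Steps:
U = 145 (U = 23 + 122 = 145)
H = I*√64905 (H = √(-64905) = I*√64905 ≈ 254.76*I)
1/(H + N(U, E(-14))) = 1/(I*√64905 + 145) = 1/(145 + I*√64905)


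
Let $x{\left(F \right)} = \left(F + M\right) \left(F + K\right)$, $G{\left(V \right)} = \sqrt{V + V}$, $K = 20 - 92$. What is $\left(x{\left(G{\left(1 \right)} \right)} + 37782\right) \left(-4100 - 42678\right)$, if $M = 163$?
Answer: $-1218473344 - 4256798 \sqrt{2} \approx -1.2245 \cdot 10^{9}$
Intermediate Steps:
$K = -72$
$G{\left(V \right)} = \sqrt{2} \sqrt{V}$ ($G{\left(V \right)} = \sqrt{2 V} = \sqrt{2} \sqrt{V}$)
$x{\left(F \right)} = \left(-72 + F\right) \left(163 + F\right)$ ($x{\left(F \right)} = \left(F + 163\right) \left(F - 72\right) = \left(163 + F\right) \left(-72 + F\right) = \left(-72 + F\right) \left(163 + F\right)$)
$\left(x{\left(G{\left(1 \right)} \right)} + 37782\right) \left(-4100 - 42678\right) = \left(\left(-11736 + \left(\sqrt{2} \sqrt{1}\right)^{2} + 91 \sqrt{2} \sqrt{1}\right) + 37782\right) \left(-4100 - 42678\right) = \left(\left(-11736 + \left(\sqrt{2} \cdot 1\right)^{2} + 91 \sqrt{2} \cdot 1\right) + 37782\right) \left(-46778\right) = \left(\left(-11736 + \left(\sqrt{2}\right)^{2} + 91 \sqrt{2}\right) + 37782\right) \left(-46778\right) = \left(\left(-11736 + 2 + 91 \sqrt{2}\right) + 37782\right) \left(-46778\right) = \left(\left(-11734 + 91 \sqrt{2}\right) + 37782\right) \left(-46778\right) = \left(26048 + 91 \sqrt{2}\right) \left(-46778\right) = -1218473344 - 4256798 \sqrt{2}$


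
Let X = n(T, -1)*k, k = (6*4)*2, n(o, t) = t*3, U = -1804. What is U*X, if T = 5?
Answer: 259776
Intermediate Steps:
n(o, t) = 3*t
k = 48 (k = 24*2 = 48)
X = -144 (X = (3*(-1))*48 = -3*48 = -144)
U*X = -1804*(-144) = 259776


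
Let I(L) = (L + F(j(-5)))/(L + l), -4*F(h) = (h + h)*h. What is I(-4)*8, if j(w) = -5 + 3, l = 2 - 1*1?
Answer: 16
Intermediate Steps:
l = 1 (l = 2 - 1 = 1)
j(w) = -2
F(h) = -h**2/2 (F(h) = -(h + h)*h/4 = -2*h*h/4 = -h**2/2)
I(L) = (-2 + L)/(1 + L) (I(L) = (L - 1/2*(-2)**2)/(L + 1) = (L - 1/2*4)/(1 + L) = (L - 2)/(1 + L) = (-2 + L)/(1 + L))
I(-4)*8 = ((-2 - 4)/(1 - 4))*8 = (-6/(-3))*8 = -1/3*(-6)*8 = 2*8 = 16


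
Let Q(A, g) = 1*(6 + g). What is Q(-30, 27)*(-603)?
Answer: -19899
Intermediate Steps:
Q(A, g) = 6 + g
Q(-30, 27)*(-603) = (6 + 27)*(-603) = 33*(-603) = -19899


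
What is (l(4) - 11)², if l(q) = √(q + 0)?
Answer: 81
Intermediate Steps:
l(q) = √q
(l(4) - 11)² = (√4 - 11)² = (2 - 11)² = (-9)² = 81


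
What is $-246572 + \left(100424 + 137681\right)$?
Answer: $-8467$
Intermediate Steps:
$-246572 + \left(100424 + 137681\right) = -246572 + 238105 = -8467$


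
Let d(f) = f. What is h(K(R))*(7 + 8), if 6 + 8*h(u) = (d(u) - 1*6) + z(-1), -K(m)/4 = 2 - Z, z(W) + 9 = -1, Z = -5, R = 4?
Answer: -375/4 ≈ -93.750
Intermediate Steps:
z(W) = -10 (z(W) = -9 - 1 = -10)
K(m) = -28 (K(m) = -4*(2 - 1*(-5)) = -4*(2 + 5) = -4*7 = -28)
h(u) = -11/4 + u/8 (h(u) = -¾ + ((u - 1*6) - 10)/8 = -¾ + ((u - 6) - 10)/8 = -¾ + ((-6 + u) - 10)/8 = -¾ + (-16 + u)/8 = -¾ + (-2 + u/8) = -11/4 + u/8)
h(K(R))*(7 + 8) = (-11/4 + (⅛)*(-28))*(7 + 8) = (-11/4 - 7/2)*15 = -25/4*15 = -375/4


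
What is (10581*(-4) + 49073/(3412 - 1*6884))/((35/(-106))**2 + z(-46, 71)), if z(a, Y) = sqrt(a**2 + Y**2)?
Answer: 2330985236825/3614213038588 - 37415643029951*sqrt(7157)/6324872817529 ≈ -499.81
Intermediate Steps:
z(a, Y) = sqrt(Y**2 + a**2)
(10581*(-4) + 49073/(3412 - 1*6884))/((35/(-106))**2 + z(-46, 71)) = (10581*(-4) + 49073/(3412 - 1*6884))/((35/(-106))**2 + sqrt(71**2 + (-46)**2)) = (-42324 + 49073/(3412 - 6884))/((35*(-1/106))**2 + sqrt(5041 + 2116)) = (-42324 + 49073/(-3472))/((-35/106)**2 + sqrt(7157)) = (-42324 + 49073*(-1/3472))/(1225/11236 + sqrt(7157)) = (-42324 - 1583/112)/(1225/11236 + sqrt(7157)) = -4741871/(112*(1225/11236 + sqrt(7157)))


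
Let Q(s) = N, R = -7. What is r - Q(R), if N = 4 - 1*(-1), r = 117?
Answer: 112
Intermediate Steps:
N = 5 (N = 4 + 1 = 5)
Q(s) = 5
r - Q(R) = 117 - 1*5 = 117 - 5 = 112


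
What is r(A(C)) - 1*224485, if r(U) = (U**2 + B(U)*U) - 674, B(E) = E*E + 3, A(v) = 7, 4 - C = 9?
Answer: -224746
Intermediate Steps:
C = -5 (C = 4 - 1*9 = 4 - 9 = -5)
B(E) = 3 + E**2 (B(E) = E**2 + 3 = 3 + E**2)
r(U) = -674 + U**2 + U*(3 + U**2) (r(U) = (U**2 + (3 + U**2)*U) - 674 = (U**2 + U*(3 + U**2)) - 674 = -674 + U**2 + U*(3 + U**2))
r(A(C)) - 1*224485 = (-674 + 7**2 + 7*(3 + 7**2)) - 1*224485 = (-674 + 49 + 7*(3 + 49)) - 224485 = (-674 + 49 + 7*52) - 224485 = (-674 + 49 + 364) - 224485 = -261 - 224485 = -224746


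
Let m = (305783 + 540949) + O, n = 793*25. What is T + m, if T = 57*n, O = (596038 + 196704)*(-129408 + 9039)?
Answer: -95419585041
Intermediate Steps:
n = 19825
O = -95421561798 (O = 792742*(-120369) = -95421561798)
T = 1130025 (T = 57*19825 = 1130025)
m = -95420715066 (m = (305783 + 540949) - 95421561798 = 846732 - 95421561798 = -95420715066)
T + m = 1130025 - 95420715066 = -95419585041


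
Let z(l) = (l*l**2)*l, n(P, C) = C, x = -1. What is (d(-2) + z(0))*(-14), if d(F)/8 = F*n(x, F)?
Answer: -448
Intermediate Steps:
d(F) = 8*F**2 (d(F) = 8*(F*F) = 8*F**2)
z(l) = l**4 (z(l) = l**3*l = l**4)
(d(-2) + z(0))*(-14) = (8*(-2)**2 + 0**4)*(-14) = (8*4 + 0)*(-14) = (32 + 0)*(-14) = 32*(-14) = -448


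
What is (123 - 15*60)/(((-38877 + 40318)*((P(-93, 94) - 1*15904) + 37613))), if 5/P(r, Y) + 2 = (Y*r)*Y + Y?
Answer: -58038792/2336690242969 ≈ -2.4838e-5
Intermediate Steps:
P(r, Y) = 5/(-2 + Y + r*Y²) (P(r, Y) = 5/(-2 + ((Y*r)*Y + Y)) = 5/(-2 + (r*Y² + Y)) = 5/(-2 + (Y + r*Y²)) = 5/(-2 + Y + r*Y²))
(123 - 15*60)/(((-38877 + 40318)*((P(-93, 94) - 1*15904) + 37613))) = (123 - 15*60)/(((-38877 + 40318)*((5/(-2 + 94 - 93*94²) - 1*15904) + 37613))) = (123 - 900)/((1441*((5/(-2 + 94 - 93*8836) - 15904) + 37613))) = -777*1/(1441*((5/(-2 + 94 - 821748) - 15904) + 37613)) = -777*1/(1441*((5/(-821656) - 15904) + 37613)) = -777*1/(1441*((5*(-1/821656) - 15904) + 37613)) = -777*1/(1441*((-5/821656 - 15904) + 37613)) = -777*1/(1441*(-13067617029/821656 + 37613)) = -777/(1441*(17837330099/821656)) = -777/2336690242969/74696 = -777*74696/2336690242969 = -58038792/2336690242969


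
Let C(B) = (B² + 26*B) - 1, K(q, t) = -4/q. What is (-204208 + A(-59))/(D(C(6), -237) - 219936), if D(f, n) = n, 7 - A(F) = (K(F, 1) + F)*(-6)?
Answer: 4022907/4330069 ≈ 0.92906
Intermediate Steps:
C(B) = -1 + B² + 26*B
A(F) = 7 - 24/F + 6*F (A(F) = 7 - (-4/F + F)*(-6) = 7 - (F - 4/F)*(-6) = 7 - (-6*F + 24/F) = 7 + (-24/F + 6*F) = 7 - 24/F + 6*F)
(-204208 + A(-59))/(D(C(6), -237) - 219936) = (-204208 + (7 - 24/(-59) + 6*(-59)))/(-237 - 219936) = (-204208 + (7 - 24*(-1/59) - 354))/(-220173) = (-204208 + (7 + 24/59 - 354))*(-1/220173) = (-204208 - 20449/59)*(-1/220173) = -12068721/59*(-1/220173) = 4022907/4330069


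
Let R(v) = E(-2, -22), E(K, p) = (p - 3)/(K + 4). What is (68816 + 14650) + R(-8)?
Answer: 166907/2 ≈ 83454.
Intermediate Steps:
E(K, p) = (-3 + p)/(4 + K)
R(v) = -25/2 (R(v) = (-3 - 22)/(4 - 2) = -25/2)
(68816 + 14650) + R(-8) = (68816 + 14650) - 25/2 = 83466 - 25/2 = 166907/2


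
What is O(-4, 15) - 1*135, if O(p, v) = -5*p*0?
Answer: -135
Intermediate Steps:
O(p, v) = 0
O(-4, 15) - 1*135 = 0 - 1*135 = 0 - 135 = -135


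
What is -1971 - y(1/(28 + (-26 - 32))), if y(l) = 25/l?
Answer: -1221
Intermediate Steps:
-1971 - y(1/(28 + (-26 - 32))) = -1971 - 25/(1/(28 + (-26 - 32))) = -1971 - 25/(1/(28 - 58)) = -1971 - 25/(1/(-30)) = -1971 - 25/(-1/30) = -1971 - 25*(-30) = -1971 - 1*(-750) = -1971 + 750 = -1221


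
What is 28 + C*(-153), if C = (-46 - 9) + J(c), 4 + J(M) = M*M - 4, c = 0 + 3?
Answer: 8290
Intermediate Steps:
c = 3
J(M) = -8 + M² (J(M) = -4 + (M*M - 4) = -4 + (M² - 4) = -4 + (-4 + M²) = -8 + M²)
C = -54 (C = (-46 - 9) + (-8 + 3²) = -55 + (-8 + 9) = -55 + 1 = -54)
28 + C*(-153) = 28 - 54*(-153) = 28 + 8262 = 8290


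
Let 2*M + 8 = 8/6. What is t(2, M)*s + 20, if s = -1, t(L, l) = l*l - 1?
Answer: 89/9 ≈ 9.8889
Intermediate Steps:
M = -10/3 (M = -4 + (8/6)/2 = -4 + (8*(⅙))/2 = -4 + (½)*(4/3) = -4 + ⅔ = -10/3 ≈ -3.3333)
t(L, l) = -1 + l² (t(L, l) = l² - 1 = -1 + l²)
t(2, M)*s + 20 = (-1 + (-10/3)²)*(-1) + 20 = (-1 + 100/9)*(-1) + 20 = (91/9)*(-1) + 20 = -91/9 + 20 = 89/9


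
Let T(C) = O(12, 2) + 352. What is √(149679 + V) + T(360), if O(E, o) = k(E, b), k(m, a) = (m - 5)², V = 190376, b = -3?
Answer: 401 + √340055 ≈ 984.14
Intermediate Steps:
k(m, a) = (-5 + m)²
O(E, o) = (-5 + E)²
T(C) = 401 (T(C) = (-5 + 12)² + 352 = 7² + 352 = 49 + 352 = 401)
√(149679 + V) + T(360) = √(149679 + 190376) + 401 = √340055 + 401 = 401 + √340055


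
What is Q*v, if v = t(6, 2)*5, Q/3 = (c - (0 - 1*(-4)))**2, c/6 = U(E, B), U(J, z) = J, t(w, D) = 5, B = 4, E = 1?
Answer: 300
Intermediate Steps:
c = 6 (c = 6*1 = 6)
Q = 12 (Q = 3*(6 - (0 - 1*(-4)))**2 = 3*(6 - (0 + 4))**2 = 3*(6 - 1*4)**2 = 3*(6 - 4)**2 = 3*2**2 = 3*4 = 12)
v = 25 (v = 5*5 = 25)
Q*v = 12*25 = 300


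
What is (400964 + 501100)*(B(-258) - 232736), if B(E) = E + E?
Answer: -210408232128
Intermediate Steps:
B(E) = 2*E
(400964 + 501100)*(B(-258) - 232736) = (400964 + 501100)*(2*(-258) - 232736) = 902064*(-516 - 232736) = 902064*(-233252) = -210408232128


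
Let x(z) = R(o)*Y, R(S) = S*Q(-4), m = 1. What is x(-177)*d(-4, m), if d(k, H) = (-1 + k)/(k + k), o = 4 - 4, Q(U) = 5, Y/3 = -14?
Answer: 0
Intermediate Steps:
Y = -42 (Y = 3*(-14) = -42)
o = 0
d(k, H) = (-1 + k)/(2*k) (d(k, H) = (-1 + k)/((2*k)) = (-1 + k)*(1/(2*k)) = (-1 + k)/(2*k))
R(S) = 5*S (R(S) = S*5 = 5*S)
x(z) = 0 (x(z) = (5*0)*(-42) = 0*(-42) = 0)
x(-177)*d(-4, m) = 0*((½)*(-1 - 4)/(-4)) = 0*((½)*(-¼)*(-5)) = 0*(5/8) = 0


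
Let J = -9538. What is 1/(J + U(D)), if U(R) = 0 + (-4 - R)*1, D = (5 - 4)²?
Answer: -1/9543 ≈ -0.00010479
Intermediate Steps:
D = 1 (D = 1² = 1)
U(R) = -4 - R (U(R) = 0 + (-4 - R) = -4 - R)
1/(J + U(D)) = 1/(-9538 + (-4 - 1*1)) = 1/(-9538 + (-4 - 1)) = 1/(-9538 - 5) = 1/(-9543) = -1/9543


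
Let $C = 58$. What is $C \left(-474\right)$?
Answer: $-27492$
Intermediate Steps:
$C \left(-474\right) = 58 \left(-474\right) = -27492$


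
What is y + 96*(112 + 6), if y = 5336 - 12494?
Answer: 4170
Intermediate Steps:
y = -7158
y + 96*(112 + 6) = -7158 + 96*(112 + 6) = -7158 + 96*118 = -7158 + 11328 = 4170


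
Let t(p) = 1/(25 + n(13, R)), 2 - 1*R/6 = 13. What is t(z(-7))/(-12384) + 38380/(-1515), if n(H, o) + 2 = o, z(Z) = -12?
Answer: -13490303/532512 ≈ -25.333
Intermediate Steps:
R = -66 (R = 12 - 6*13 = 12 - 78 = -66)
n(H, o) = -2 + o
t(p) = -1/43 (t(p) = 1/(25 + (-2 - 66)) = 1/(25 - 68) = 1/(-43) = -1/43)
t(z(-7))/(-12384) + 38380/(-1515) = -1/43/(-12384) + 38380/(-1515) = -1/43*(-1/12384) + 38380*(-1/1515) = 1/532512 - 76/3 = -13490303/532512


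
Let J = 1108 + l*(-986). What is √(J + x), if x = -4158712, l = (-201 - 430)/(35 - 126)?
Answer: I*√34485735830/91 ≈ 2040.7*I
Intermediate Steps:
l = 631/91 (l = -631/(-91) = -631*(-1/91) = 631/91 ≈ 6.9341)
J = -521338/91 (J = 1108 + (631/91)*(-986) = 1108 - 622166/91 = -521338/91 ≈ -5729.0)
√(J + x) = √(-521338/91 - 4158712) = √(-378964130/91) = I*√34485735830/91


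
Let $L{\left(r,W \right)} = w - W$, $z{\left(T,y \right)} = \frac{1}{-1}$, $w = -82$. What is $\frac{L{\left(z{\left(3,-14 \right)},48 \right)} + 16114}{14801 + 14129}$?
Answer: $\frac{7992}{14465} \approx 0.55251$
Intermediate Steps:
$z{\left(T,y \right)} = -1$
$L{\left(r,W \right)} = -82 - W$
$\frac{L{\left(z{\left(3,-14 \right)},48 \right)} + 16114}{14801 + 14129} = \frac{\left(-82 - 48\right) + 16114}{14801 + 14129} = \frac{\left(-82 - 48\right) + 16114}{28930} = \left(-130 + 16114\right) \frac{1}{28930} = 15984 \cdot \frac{1}{28930} = \frac{7992}{14465}$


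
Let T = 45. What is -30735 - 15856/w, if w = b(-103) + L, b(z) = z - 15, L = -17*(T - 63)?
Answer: -1448509/47 ≈ -30819.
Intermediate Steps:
L = 306 (L = -17*(45 - 63) = -17*(-18) = 306)
b(z) = -15 + z
w = 188 (w = (-15 - 103) + 306 = -118 + 306 = 188)
-30735 - 15856/w = -30735 - 15856/188 = -30735 - 1*3964/47 = -30735 - 3964/47 = -1448509/47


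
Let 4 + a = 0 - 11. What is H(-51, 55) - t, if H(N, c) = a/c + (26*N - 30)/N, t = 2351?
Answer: -434716/187 ≈ -2324.7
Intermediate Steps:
a = -15 (a = -4 + (0 - 11) = -4 - 11 = -15)
H(N, c) = -15/c + (-30 + 26*N)/N (H(N, c) = -15/c + (26*N - 30)/N = -15/c + (-30 + 26*N)/N)
H(-51, 55) - t = (26 - 30/(-51) - 15/55) - 1*2351 = (26 - 30*(-1/51) - 15*1/55) - 2351 = (26 + 10/17 - 3/11) - 2351 = 4921/187 - 2351 = -434716/187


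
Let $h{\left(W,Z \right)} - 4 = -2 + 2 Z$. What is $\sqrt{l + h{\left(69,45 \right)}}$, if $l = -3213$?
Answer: $i \sqrt{3121} \approx 55.866 i$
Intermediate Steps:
$h{\left(W,Z \right)} = 2 + 2 Z$ ($h{\left(W,Z \right)} = 4 + \left(-2 + 2 Z\right) = 2 + 2 Z$)
$\sqrt{l + h{\left(69,45 \right)}} = \sqrt{-3213 + \left(2 + 2 \cdot 45\right)} = \sqrt{-3213 + \left(2 + 90\right)} = \sqrt{-3213 + 92} = \sqrt{-3121} = i \sqrt{3121}$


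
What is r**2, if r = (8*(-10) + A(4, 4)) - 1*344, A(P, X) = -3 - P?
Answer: 185761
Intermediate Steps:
r = -431 (r = (8*(-10) + (-3 - 1*4)) - 1*344 = (-80 + (-3 - 4)) - 344 = (-80 - 7) - 344 = -87 - 344 = -431)
r**2 = (-431)**2 = 185761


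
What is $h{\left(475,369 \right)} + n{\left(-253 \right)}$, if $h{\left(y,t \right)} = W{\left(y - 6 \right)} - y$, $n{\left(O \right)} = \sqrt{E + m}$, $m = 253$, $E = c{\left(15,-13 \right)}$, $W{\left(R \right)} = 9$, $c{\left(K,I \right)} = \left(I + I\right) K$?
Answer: $-466 + i \sqrt{137} \approx -466.0 + 11.705 i$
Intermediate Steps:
$c{\left(K,I \right)} = 2 I K$
$E = -390$ ($E = 2 \left(-13\right) 15 = -390$)
$n{\left(O \right)} = i \sqrt{137}$ ($n{\left(O \right)} = \sqrt{-390 + 253} = \sqrt{-137} = i \sqrt{137}$)
$h{\left(y,t \right)} = 9 - y$
$h{\left(475,369 \right)} + n{\left(-253 \right)} = \left(9 - 475\right) + i \sqrt{137} = -466 + i \sqrt{137}$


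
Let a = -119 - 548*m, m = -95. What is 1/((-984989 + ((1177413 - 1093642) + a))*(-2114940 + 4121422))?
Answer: -1/1704059013514 ≈ -5.8683e-13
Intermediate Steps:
a = 51941 (a = -119 - 548*(-95) = -119 + 52060 = 51941)
1/((-984989 + ((1177413 - 1093642) + a))*(-2114940 + 4121422)) = 1/((-984989 + ((1177413 - 1093642) + 51941))*(-2114940 + 4121422)) = 1/((-984989 + (83771 + 51941))*2006482) = 1/((-984989 + 135712)*2006482) = 1/(-849277*2006482) = 1/(-1704059013514) = -1/1704059013514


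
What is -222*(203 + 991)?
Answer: -265068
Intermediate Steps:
-222*(203 + 991) = -222*1194 = -265068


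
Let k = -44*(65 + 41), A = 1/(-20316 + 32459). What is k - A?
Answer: -56634953/12143 ≈ -4664.0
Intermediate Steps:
A = 1/12143 ≈ 8.2352e-5
k = -4664 (k = -44*106 = -4664)
k - A = -4664 - 1*1/12143 = -4664 - 1/12143 = -56634953/12143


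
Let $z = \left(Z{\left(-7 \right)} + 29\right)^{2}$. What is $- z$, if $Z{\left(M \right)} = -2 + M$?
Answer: $-400$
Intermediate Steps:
$z = 400$ ($z = \left(\left(-2 - 7\right) + 29\right)^{2} = \left(-9 + 29\right)^{2} = 20^{2} = 400$)
$- z = \left(-1\right) 400 = -400$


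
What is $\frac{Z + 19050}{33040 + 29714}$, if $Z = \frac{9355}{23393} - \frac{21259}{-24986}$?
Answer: $\frac{11135408392717}{36679555989492} \approx 0.30359$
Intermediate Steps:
$Z = \frac{731055817}{584497498}$ ($Z = 9355 \cdot \frac{1}{23393} - - \frac{21259}{24986} = \frac{9355}{23393} + \frac{21259}{24986} = \frac{731055817}{584497498} \approx 1.2507$)
$\frac{Z + 19050}{33040 + 29714} = \frac{\frac{731055817}{584497498} + 19050}{33040 + 29714} = \frac{11135408392717}{584497498 \cdot 62754} = \frac{11135408392717}{584497498} \cdot \frac{1}{62754} = \frac{11135408392717}{36679555989492}$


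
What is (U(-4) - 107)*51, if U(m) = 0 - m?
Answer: -5253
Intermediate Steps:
U(m) = -m
(U(-4) - 107)*51 = (-1*(-4) - 107)*51 = (4 - 107)*51 = -103*51 = -5253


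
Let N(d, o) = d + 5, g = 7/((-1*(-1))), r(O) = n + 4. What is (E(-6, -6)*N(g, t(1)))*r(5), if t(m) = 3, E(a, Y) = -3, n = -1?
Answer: -108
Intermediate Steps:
r(O) = 3 (r(O) = -1 + 4 = 3)
g = 7 (g = 7/1 = 7*1 = 7)
N(d, o) = 5 + d
(E(-6, -6)*N(g, t(1)))*r(5) = -3*(5 + 7)*3 = -3*12*3 = -36*3 = -108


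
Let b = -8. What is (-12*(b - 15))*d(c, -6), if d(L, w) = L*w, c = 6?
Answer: -9936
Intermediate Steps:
(-12*(b - 15))*d(c, -6) = (-12*(-8 - 15))*(6*(-6)) = -12*(-23)*(-36) = 276*(-36) = -9936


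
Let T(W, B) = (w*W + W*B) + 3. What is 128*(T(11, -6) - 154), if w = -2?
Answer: -30592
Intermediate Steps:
T(W, B) = 3 - 2*W + B*W (T(W, B) = (-2*W + W*B) + 3 = (-2*W + B*W) + 3 = 3 - 2*W + B*W)
128*(T(11, -6) - 154) = 128*((3 - 2*11 - 6*11) - 154) = 128*((3 - 22 - 66) - 154) = 128*(-85 - 154) = 128*(-239) = -30592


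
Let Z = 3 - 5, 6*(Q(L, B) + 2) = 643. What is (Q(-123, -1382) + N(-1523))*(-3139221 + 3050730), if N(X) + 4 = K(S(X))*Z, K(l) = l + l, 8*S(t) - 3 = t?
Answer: -152410999/2 ≈ -7.6205e+7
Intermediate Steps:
S(t) = 3/8 + t/8
Q(L, B) = 631/6 (Q(L, B) = -2 + (⅙)*643 = -2 + 643/6 = 631/6)
Z = -2
K(l) = 2*l
N(X) = -11/2 - X/2 (N(X) = -4 + (2*(3/8 + X/8))*(-2) = -4 + (¾ + X/4)*(-2) = -4 + (-3/2 - X/2) = -11/2 - X/2)
(Q(-123, -1382) + N(-1523))*(-3139221 + 3050730) = (631/6 + (-11/2 - ½*(-1523)))*(-3139221 + 3050730) = (631/6 + (-11/2 + 1523/2))*(-88491) = (631/6 + 756)*(-88491) = (5167/6)*(-88491) = -152410999/2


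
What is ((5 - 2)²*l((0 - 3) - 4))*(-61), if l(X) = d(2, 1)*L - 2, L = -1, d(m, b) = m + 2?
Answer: 3294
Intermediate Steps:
d(m, b) = 2 + m
l(X) = -6 (l(X) = (2 + 2)*(-1) - 2 = 4*(-1) - 2 = -4 - 2 = -6)
((5 - 2)²*l((0 - 3) - 4))*(-61) = ((5 - 2)²*(-6))*(-61) = (3²*(-6))*(-61) = (9*(-6))*(-61) = -54*(-61) = 3294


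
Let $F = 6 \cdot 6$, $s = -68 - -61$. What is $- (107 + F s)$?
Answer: $145$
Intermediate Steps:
$s = -7$ ($s = -68 + 61 = -7$)
$F = 36$
$- (107 + F s) = - (107 + 36 \left(-7\right)) = - (107 - 252) = \left(-1\right) \left(-145\right) = 145$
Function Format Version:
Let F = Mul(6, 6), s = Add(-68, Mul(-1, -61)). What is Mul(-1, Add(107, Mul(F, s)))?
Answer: 145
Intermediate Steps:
s = -7 (s = Add(-68, 61) = -7)
F = 36
Mul(-1, Add(107, Mul(F, s))) = Mul(-1, Add(107, Mul(36, -7))) = Mul(-1, Add(107, -252)) = Mul(-1, -145) = 145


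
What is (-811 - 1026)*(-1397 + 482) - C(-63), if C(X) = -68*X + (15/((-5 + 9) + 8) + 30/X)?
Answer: 140831899/84 ≈ 1.6766e+6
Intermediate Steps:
C(X) = 5/4 - 68*X + 30/X (C(X) = -68*X + (15/(4 + 8) + 30/X) = -68*X + (15/12 + 30/X) = -68*X + (15*(1/12) + 30/X) = -68*X + (5/4 + 30/X) = 5/4 - 68*X + 30/X)
(-811 - 1026)*(-1397 + 482) - C(-63) = (-811 - 1026)*(-1397 + 482) - (5/4 - 68*(-63) + 30/(-63)) = -1837*(-915) - (5/4 + 4284 + 30*(-1/63)) = 1680855 - (5/4 + 4284 - 10/21) = 1680855 - 1*359921/84 = 1680855 - 359921/84 = 140831899/84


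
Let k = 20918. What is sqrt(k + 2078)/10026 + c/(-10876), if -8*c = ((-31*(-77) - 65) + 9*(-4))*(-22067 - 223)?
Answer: -12738735/21752 + sqrt(5749)/5013 ≈ -585.62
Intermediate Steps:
c = 12738735/2 (c = -((-31*(-77) - 65) + 9*(-4))*(-22067 - 223)/8 = -((2387 - 65) - 36)*(-22290)/8 = -(2322 - 36)*(-22290)/8 = -1143*(-22290)/4 = -1/8*(-50954940) = 12738735/2 ≈ 6.3694e+6)
sqrt(k + 2078)/10026 + c/(-10876) = sqrt(20918 + 2078)/10026 + (12738735/2)/(-10876) = sqrt(22996)*(1/10026) + (12738735/2)*(-1/10876) = (2*sqrt(5749))*(1/10026) - 12738735/21752 = sqrt(5749)/5013 - 12738735/21752 = -12738735/21752 + sqrt(5749)/5013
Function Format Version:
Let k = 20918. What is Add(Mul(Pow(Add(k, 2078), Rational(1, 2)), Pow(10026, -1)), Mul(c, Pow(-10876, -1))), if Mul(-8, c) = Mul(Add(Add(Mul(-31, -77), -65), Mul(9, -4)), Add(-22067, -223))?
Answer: Add(Rational(-12738735, 21752), Mul(Rational(1, 5013), Pow(5749, Rational(1, 2)))) ≈ -585.62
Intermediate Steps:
c = Rational(12738735, 2) (c = Mul(Rational(-1, 8), Mul(Add(Add(Mul(-31, -77), -65), Mul(9, -4)), Add(-22067, -223))) = Mul(Rational(-1, 8), Mul(Add(Add(2387, -65), -36), -22290)) = Mul(Rational(-1, 8), Mul(Add(2322, -36), -22290)) = Mul(Rational(-1, 8), Mul(2286, -22290)) = Mul(Rational(-1, 8), -50954940) = Rational(12738735, 2) ≈ 6.3694e+6)
Add(Mul(Pow(Add(k, 2078), Rational(1, 2)), Pow(10026, -1)), Mul(c, Pow(-10876, -1))) = Add(Mul(Pow(Add(20918, 2078), Rational(1, 2)), Pow(10026, -1)), Mul(Rational(12738735, 2), Pow(-10876, -1))) = Add(Mul(Pow(22996, Rational(1, 2)), Rational(1, 10026)), Mul(Rational(12738735, 2), Rational(-1, 10876))) = Add(Mul(Mul(2, Pow(5749, Rational(1, 2))), Rational(1, 10026)), Rational(-12738735, 21752)) = Add(Mul(Rational(1, 5013), Pow(5749, Rational(1, 2))), Rational(-12738735, 21752)) = Add(Rational(-12738735, 21752), Mul(Rational(1, 5013), Pow(5749, Rational(1, 2))))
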